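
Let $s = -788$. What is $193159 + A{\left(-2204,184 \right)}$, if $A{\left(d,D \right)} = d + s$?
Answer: $190167$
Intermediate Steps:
$A{\left(d,D \right)} = -788 + d$ ($A{\left(d,D \right)} = d - 788 = -788 + d$)
$193159 + A{\left(-2204,184 \right)} = 193159 - 2992 = 190167$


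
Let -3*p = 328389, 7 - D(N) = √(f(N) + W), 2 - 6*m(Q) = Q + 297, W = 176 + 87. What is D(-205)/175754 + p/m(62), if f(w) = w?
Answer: 2263360061/1230278 - √58/175754 ≈ 1839.7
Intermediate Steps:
W = 263
m(Q) = -295/6 - Q/6 (m(Q) = ⅓ - (Q + 297)/6 = ⅓ - (297 + Q)/6 = ⅓ + (-99/2 - Q/6) = -295/6 - Q/6)
D(N) = 7 - √(263 + N) (D(N) = 7 - √(N + 263) = 7 - √(263 + N))
p = -109463 (p = -⅓*328389 = -109463)
D(-205)/175754 + p/m(62) = (7 - √(263 - 205))/175754 - 109463/(-295/6 - ⅙*62) = (7 - √58)*(1/175754) - 109463/(-295/6 - 31/3) = (7/175754 - √58/175754) - 109463/(-119/2) = (7/175754 - √58/175754) - 109463*(-2/119) = (7/175754 - √58/175754) + 12878/7 = 2263360061/1230278 - √58/175754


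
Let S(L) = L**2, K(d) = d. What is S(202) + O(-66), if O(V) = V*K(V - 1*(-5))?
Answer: 44830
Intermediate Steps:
O(V) = V*(5 + V) (O(V) = V*(V - 1*(-5)) = V*(V + 5) = V*(5 + V))
S(202) + O(-66) = 202**2 - 66*(5 - 66) = 40804 - 66*(-61) = 40804 + 4026 = 44830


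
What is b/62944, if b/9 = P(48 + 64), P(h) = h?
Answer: 9/562 ≈ 0.016014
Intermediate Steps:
b = 1008 (b = 9*(48 + 64) = 9*112 = 1008)
b/62944 = 1008/62944 = 1008*(1/62944) = 9/562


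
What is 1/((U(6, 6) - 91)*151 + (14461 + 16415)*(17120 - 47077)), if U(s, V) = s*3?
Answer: -1/924963355 ≈ -1.0811e-9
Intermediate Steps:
U(s, V) = 3*s
1/((U(6, 6) - 91)*151 + (14461 + 16415)*(17120 - 47077)) = 1/((3*6 - 91)*151 + (14461 + 16415)*(17120 - 47077)) = 1/((18 - 91)*151 + 30876*(-29957)) = 1/(-73*151 - 924952332) = 1/(-11023 - 924952332) = 1/(-924963355) = -1/924963355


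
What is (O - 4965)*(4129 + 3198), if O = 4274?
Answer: -5062957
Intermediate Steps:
(O - 4965)*(4129 + 3198) = (4274 - 4965)*(4129 + 3198) = -691*7327 = -5062957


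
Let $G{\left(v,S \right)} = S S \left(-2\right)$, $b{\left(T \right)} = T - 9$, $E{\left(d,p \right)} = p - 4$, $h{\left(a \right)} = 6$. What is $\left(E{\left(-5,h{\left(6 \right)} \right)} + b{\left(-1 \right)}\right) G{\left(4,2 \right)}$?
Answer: $64$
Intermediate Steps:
$E{\left(d,p \right)} = -4 + p$
$b{\left(T \right)} = -9 + T$
$G{\left(v,S \right)} = - 2 S^{2}$ ($G{\left(v,S \right)} = S^{2} \left(-2\right) = - 2 S^{2}$)
$\left(E{\left(-5,h{\left(6 \right)} \right)} + b{\left(-1 \right)}\right) G{\left(4,2 \right)} = \left(\left(-4 + 6\right) - 10\right) \left(- 2 \cdot 2^{2}\right) = \left(2 - 10\right) \left(\left(-2\right) 4\right) = \left(-8\right) \left(-8\right) = 64$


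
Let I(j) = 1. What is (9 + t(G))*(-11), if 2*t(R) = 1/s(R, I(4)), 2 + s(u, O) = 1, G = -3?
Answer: -187/2 ≈ -93.500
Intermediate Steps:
s(u, O) = -1 (s(u, O) = -2 + 1 = -1)
t(R) = -½ (t(R) = (½)/(-1) = (½)*(-1) = -½)
(9 + t(G))*(-11) = (9 - ½)*(-11) = (17/2)*(-11) = -187/2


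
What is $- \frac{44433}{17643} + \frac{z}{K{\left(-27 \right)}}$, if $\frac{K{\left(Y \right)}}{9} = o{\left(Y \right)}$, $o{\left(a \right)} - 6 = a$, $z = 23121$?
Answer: $- \frac{2202760}{17643} \approx -124.85$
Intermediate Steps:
$o{\left(a \right)} = 6 + a$
$K{\left(Y \right)} = 54 + 9 Y$ ($K{\left(Y \right)} = 9 \left(6 + Y\right) = 54 + 9 Y$)
$- \frac{44433}{17643} + \frac{z}{K{\left(-27 \right)}} = - \frac{44433}{17643} + \frac{23121}{54 + 9 \left(-27\right)} = \left(-44433\right) \frac{1}{17643} + \frac{23121}{54 - 243} = - \frac{14811}{5881} + \frac{23121}{-189} = - \frac{14811}{5881} + 23121 \left(- \frac{1}{189}\right) = - \frac{14811}{5881} - \frac{367}{3} = - \frac{2202760}{17643}$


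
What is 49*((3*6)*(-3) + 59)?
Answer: 245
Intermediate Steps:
49*((3*6)*(-3) + 59) = 49*(18*(-3) + 59) = 49*(-54 + 59) = 49*5 = 245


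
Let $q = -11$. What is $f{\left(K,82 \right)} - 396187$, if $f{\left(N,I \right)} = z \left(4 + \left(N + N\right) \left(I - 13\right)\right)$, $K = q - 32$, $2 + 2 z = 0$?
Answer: $-390257$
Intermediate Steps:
$z = -1$ ($z = -1 + \frac{1}{2} \cdot 0 = -1 + 0 = -1$)
$K = -43$ ($K = -11 - 32 = -43$)
$f{\left(N,I \right)} = -4 - 2 N \left(-13 + I\right)$ ($f{\left(N,I \right)} = - (4 + \left(N + N\right) \left(I - 13\right)) = - (4 + 2 N \left(-13 + I\right)) = -4 - 2 N \left(-13 + I\right)$)
$f{\left(K,82 \right)} - 396187 = \left(-4 + 26 \left(-43\right) - 164 \left(-43\right)\right) - 396187 = \left(-4 - 1118 + 7052\right) - 396187 = 5930 - 396187 = -390257$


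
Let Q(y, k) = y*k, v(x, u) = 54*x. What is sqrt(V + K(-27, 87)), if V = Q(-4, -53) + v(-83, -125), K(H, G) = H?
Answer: I*sqrt(4297) ≈ 65.552*I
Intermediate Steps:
Q(y, k) = k*y
V = -4270 (V = -53*(-4) + 54*(-83) = 212 - 4482 = -4270)
sqrt(V + K(-27, 87)) = sqrt(-4270 - 27) = sqrt(-4297) = I*sqrt(4297)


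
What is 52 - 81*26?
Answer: -2054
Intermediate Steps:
52 - 81*26 = 52 - 2106 = -2054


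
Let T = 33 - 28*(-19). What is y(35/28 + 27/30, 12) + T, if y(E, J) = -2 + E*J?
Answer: 2944/5 ≈ 588.80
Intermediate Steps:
T = 565 (T = 33 + 532 = 565)
y(35/28 + 27/30, 12) + T = (-2 + (35/28 + 27/30)*12) + 565 = (-2 + (35*(1/28) + 27*(1/30))*12) + 565 = (-2 + (5/4 + 9/10)*12) + 565 = (-2 + (43/20)*12) + 565 = (-2 + 129/5) + 565 = 119/5 + 565 = 2944/5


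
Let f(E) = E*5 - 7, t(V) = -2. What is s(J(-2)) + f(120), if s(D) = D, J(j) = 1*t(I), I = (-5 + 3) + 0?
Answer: 591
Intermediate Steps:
I = -2 (I = -2 + 0 = -2)
J(j) = -2 (J(j) = 1*(-2) = -2)
f(E) = -7 + 5*E (f(E) = 5*E - 7 = -7 + 5*E)
s(J(-2)) + f(120) = -2 + (-7 + 5*120) = -2 + (-7 + 600) = -2 + 593 = 591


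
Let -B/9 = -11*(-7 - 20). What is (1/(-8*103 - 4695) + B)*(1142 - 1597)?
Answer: 6712291040/5519 ≈ 1.2162e+6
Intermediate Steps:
B = -2673 (B = -(-99)*(-7 - 20) = -(-99)*(-27) = -9*297 = -2673)
(1/(-8*103 - 4695) + B)*(1142 - 1597) = (1/(-8*103 - 4695) - 2673)*(1142 - 1597) = (1/(-824 - 4695) - 2673)*(-455) = (1/(-5519) - 2673)*(-455) = (-1/5519 - 2673)*(-455) = -14752288/5519*(-455) = 6712291040/5519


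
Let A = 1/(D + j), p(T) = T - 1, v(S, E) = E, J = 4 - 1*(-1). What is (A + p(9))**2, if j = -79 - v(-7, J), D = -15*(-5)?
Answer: 5041/81 ≈ 62.235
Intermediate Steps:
J = 5 (J = 4 + 1 = 5)
D = 75
p(T) = -1 + T
j = -84 (j = -79 - 1*5 = -79 - 5 = -84)
A = -1/9 (A = 1/(75 - 84) = 1/(-9) = -1/9 ≈ -0.11111)
(A + p(9))**2 = (-1/9 + (-1 + 9))**2 = (-1/9 + 8)**2 = (71/9)**2 = 5041/81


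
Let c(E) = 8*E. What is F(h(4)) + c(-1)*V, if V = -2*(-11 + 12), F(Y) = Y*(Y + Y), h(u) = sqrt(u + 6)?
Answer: 36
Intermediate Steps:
h(u) = sqrt(6 + u)
F(Y) = 2*Y**2 (F(Y) = Y*(2*Y) = 2*Y**2)
V = -2 (V = -2*1 = -2)
F(h(4)) + c(-1)*V = 2*(sqrt(6 + 4))**2 + (8*(-1))*(-2) = 2*(sqrt(10))**2 - 8*(-2) = 2*10 + 16 = 20 + 16 = 36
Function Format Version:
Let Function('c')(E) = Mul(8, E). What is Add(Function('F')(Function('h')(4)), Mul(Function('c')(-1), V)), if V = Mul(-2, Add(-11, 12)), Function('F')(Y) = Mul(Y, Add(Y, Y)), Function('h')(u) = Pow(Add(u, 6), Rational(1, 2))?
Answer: 36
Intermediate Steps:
Function('h')(u) = Pow(Add(6, u), Rational(1, 2))
Function('F')(Y) = Mul(2, Pow(Y, 2)) (Function('F')(Y) = Mul(Y, Mul(2, Y)) = Mul(2, Pow(Y, 2)))
V = -2 (V = Mul(-2, 1) = -2)
Add(Function('F')(Function('h')(4)), Mul(Function('c')(-1), V)) = Add(Mul(2, Pow(Pow(Add(6, 4), Rational(1, 2)), 2)), Mul(Mul(8, -1), -2)) = Add(Mul(2, Pow(Pow(10, Rational(1, 2)), 2)), Mul(-8, -2)) = Add(Mul(2, 10), 16) = Add(20, 16) = 36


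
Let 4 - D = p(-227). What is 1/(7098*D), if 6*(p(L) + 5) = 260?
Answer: -1/243698 ≈ -4.1034e-6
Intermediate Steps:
p(L) = 115/3 (p(L) = -5 + (⅙)*260 = -5 + 130/3 = 115/3)
D = -103/3 (D = 4 - 1*115/3 = 4 - 115/3 = -103/3 ≈ -34.333)
1/(7098*D) = 1/(7098*(-103/3)) = (1/7098)*(-3/103) = -1/243698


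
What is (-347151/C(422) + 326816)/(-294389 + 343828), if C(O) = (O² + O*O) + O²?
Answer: 58200584827/8804294876 ≈ 6.6105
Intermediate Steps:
C(O) = 3*O² (C(O) = (O² + O²) + O² = 2*O² + O² = 3*O²)
(-347151/C(422) + 326816)/(-294389 + 343828) = (-347151/(3*422²) + 326816)/(-294389 + 343828) = (-347151/(3*178084) + 326816)/49439 = (-347151/534252 + 326816)*(1/49439) = (-347151*1/534252 + 326816)*(1/49439) = (-115717/178084 + 326816)*(1/49439) = (58200584827/178084)*(1/49439) = 58200584827/8804294876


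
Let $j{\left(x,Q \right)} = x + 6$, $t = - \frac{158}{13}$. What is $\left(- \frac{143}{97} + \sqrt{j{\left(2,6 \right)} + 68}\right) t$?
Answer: $\frac{1738}{97} - \frac{316 \sqrt{19}}{13} \approx -88.037$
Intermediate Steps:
$t = - \frac{158}{13}$ ($t = \left(-158\right) \frac{1}{13} = - \frac{158}{13} \approx -12.154$)
$j{\left(x,Q \right)} = 6 + x$
$\left(- \frac{143}{97} + \sqrt{j{\left(2,6 \right)} + 68}\right) t = \left(- \frac{143}{97} + \sqrt{\left(6 + 2\right) + 68}\right) \left(- \frac{158}{13}\right) = \left(\left(-143\right) \frac{1}{97} + \sqrt{8 + 68}\right) \left(- \frac{158}{13}\right) = \left(- \frac{143}{97} + \sqrt{76}\right) \left(- \frac{158}{13}\right) = \left(- \frac{143}{97} + 2 \sqrt{19}\right) \left(- \frac{158}{13}\right) = \frac{1738}{97} - \frac{316 \sqrt{19}}{13}$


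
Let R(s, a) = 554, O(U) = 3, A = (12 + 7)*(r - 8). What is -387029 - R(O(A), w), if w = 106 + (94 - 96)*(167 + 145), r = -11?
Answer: -387583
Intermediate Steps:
A = -361 (A = (12 + 7)*(-11 - 8) = 19*(-19) = -361)
w = -518 (w = 106 - 2*312 = 106 - 624 = -518)
-387029 - R(O(A), w) = -387029 - 1*554 = -387029 - 554 = -387583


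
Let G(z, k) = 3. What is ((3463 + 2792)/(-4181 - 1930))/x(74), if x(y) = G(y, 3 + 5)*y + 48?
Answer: -139/36666 ≈ -0.0037910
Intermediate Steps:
x(y) = 48 + 3*y (x(y) = 3*y + 48 = 48 + 3*y)
((3463 + 2792)/(-4181 - 1930))/x(74) = ((3463 + 2792)/(-4181 - 1930))/(48 + 3*74) = (6255/(-6111))/(48 + 222) = (6255*(-1/6111))/270 = -695/679*1/270 = -139/36666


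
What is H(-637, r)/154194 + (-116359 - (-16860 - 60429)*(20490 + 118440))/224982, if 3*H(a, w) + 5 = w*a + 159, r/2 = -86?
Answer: 275948095083571/5781812418 ≈ 47727.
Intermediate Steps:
r = -172 (r = 2*(-86) = -172)
H(a, w) = 154/3 + a*w/3 (H(a, w) = -5/3 + (w*a + 159)/3 = -5/3 + (a*w + 159)/3 = -5/3 + (159 + a*w)/3 = -5/3 + (53 + a*w/3) = 154/3 + a*w/3)
H(-637, r)/154194 + (-116359 - (-16860 - 60429)*(20490 + 118440))/224982 = (154/3 + (1/3)*(-637)*(-172))/154194 + (-116359 - (-16860 - 60429)*(20490 + 118440))/224982 = (154/3 + 109564/3)*(1/154194) + (-116359 - (-77289)*138930)*(1/224982) = (109718/3)*(1/154194) + (-116359 - 1*(-10737760770))*(1/224982) = 54859/231291 + (-116359 + 10737760770)*(1/224982) = 54859/231291 + 10737644411*(1/224982) = 54859/231291 + 10737644411/224982 = 275948095083571/5781812418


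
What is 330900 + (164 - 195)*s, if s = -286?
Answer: 339766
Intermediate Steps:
330900 + (164 - 195)*s = 330900 + (164 - 195)*(-286) = 330900 - 31*(-286) = 330900 + 8866 = 339766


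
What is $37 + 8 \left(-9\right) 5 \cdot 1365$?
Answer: $-491363$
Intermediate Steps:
$37 + 8 \left(-9\right) 5 \cdot 1365 = 37 + \left(-72\right) 5 \cdot 1365 = 37 - 491400 = -491363$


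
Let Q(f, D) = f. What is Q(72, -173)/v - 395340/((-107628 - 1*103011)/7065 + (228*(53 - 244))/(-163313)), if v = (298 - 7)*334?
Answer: 2463035410103957448/184087705949671 ≈ 13380.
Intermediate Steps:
v = 97194 (v = 291*334 = 97194)
Q(72, -173)/v - 395340/((-107628 - 1*103011)/7065 + (228*(53 - 244))/(-163313)) = 72/97194 - 395340/((-107628 - 1*103011)/7065 + (228*(53 - 244))/(-163313)) = 72*(1/97194) - 395340/((-107628 - 103011)*(1/7065) + (228*(-191))*(-1/163313)) = 12/16199 - 395340/(-210639*1/7065 - 43548*(-1/163313)) = 12/16199 - 395340/(-70213/2355 + 43548/163313) = 12/16199 - 395340/(-11364140129/384602115) = 12/16199 - 395340*(-384602115/11364140129) = 12/16199 + 152048600144100/11364140129 = 2463035410103957448/184087705949671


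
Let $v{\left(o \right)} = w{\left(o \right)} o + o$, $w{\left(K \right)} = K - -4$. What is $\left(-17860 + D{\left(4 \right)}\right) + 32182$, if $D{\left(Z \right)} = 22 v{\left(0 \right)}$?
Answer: $14322$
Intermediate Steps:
$w{\left(K \right)} = 4 + K$ ($w{\left(K \right)} = K + 4 = 4 + K$)
$v{\left(o \right)} = o + o \left(4 + o\right)$ ($v{\left(o \right)} = \left(4 + o\right) o + o = o \left(4 + o\right) + o = o + o \left(4 + o\right)$)
$D{\left(Z \right)} = 0$ ($D{\left(Z \right)} = 22 \cdot 0 \left(5 + 0\right) = 22 \cdot 0 \cdot 5 = 22 \cdot 0 = 0$)
$\left(-17860 + D{\left(4 \right)}\right) + 32182 = \left(-17860 + 0\right) + 32182 = -17860 + 32182 = 14322$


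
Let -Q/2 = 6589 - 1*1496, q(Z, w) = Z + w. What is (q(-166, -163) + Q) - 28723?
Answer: -39238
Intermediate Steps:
Q = -10186 (Q = -2*(6589 - 1*1496) = -2*(6589 - 1496) = -2*5093 = -10186)
(q(-166, -163) + Q) - 28723 = ((-166 - 163) - 10186) - 28723 = (-329 - 10186) - 28723 = -10515 - 28723 = -39238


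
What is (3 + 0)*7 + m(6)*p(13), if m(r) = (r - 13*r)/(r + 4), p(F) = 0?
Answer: 21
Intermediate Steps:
m(r) = -12*r/(4 + r) (m(r) = (r - 13*r)/(4 + r) = (-12*r)/(4 + r) = -12*r/(4 + r))
(3 + 0)*7 + m(6)*p(13) = (3 + 0)*7 - 12*6/(4 + 6)*0 = 3*7 - 12*6/10*0 = 21 - 12*6*⅒*0 = 21 - 36/5*0 = 21 + 0 = 21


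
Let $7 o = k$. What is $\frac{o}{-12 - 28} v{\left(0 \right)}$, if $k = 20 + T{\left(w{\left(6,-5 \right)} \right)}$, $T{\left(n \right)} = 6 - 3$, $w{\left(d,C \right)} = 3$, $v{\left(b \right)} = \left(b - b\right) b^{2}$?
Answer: $0$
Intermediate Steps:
$v{\left(b \right)} = 0$ ($v{\left(b \right)} = 0 b^{2} = 0$)
$T{\left(n \right)} = 3$ ($T{\left(n \right)} = 6 - 3 = 3$)
$k = 23$ ($k = 20 + 3 = 23$)
$o = \frac{23}{7}$ ($o = \frac{1}{7} \cdot 23 = \frac{23}{7} \approx 3.2857$)
$\frac{o}{-12 - 28} v{\left(0 \right)} = \frac{1}{-12 - 28} \cdot \frac{23}{7} \cdot 0 = \frac{1}{-40} \cdot \frac{23}{7} \cdot 0 = \left(- \frac{1}{40}\right) \frac{23}{7} \cdot 0 = \left(- \frac{23}{280}\right) 0 = 0$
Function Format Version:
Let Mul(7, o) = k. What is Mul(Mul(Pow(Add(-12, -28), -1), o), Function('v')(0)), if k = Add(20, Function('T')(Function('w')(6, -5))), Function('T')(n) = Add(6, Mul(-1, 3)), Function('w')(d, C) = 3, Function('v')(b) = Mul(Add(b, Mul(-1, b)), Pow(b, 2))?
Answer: 0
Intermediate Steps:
Function('v')(b) = 0 (Function('v')(b) = Mul(0, Pow(b, 2)) = 0)
Function('T')(n) = 3 (Function('T')(n) = Add(6, -3) = 3)
k = 23 (k = Add(20, 3) = 23)
o = Rational(23, 7) (o = Mul(Rational(1, 7), 23) = Rational(23, 7) ≈ 3.2857)
Mul(Mul(Pow(Add(-12, -28), -1), o), Function('v')(0)) = Mul(Mul(Pow(Add(-12, -28), -1), Rational(23, 7)), 0) = Mul(Mul(Pow(-40, -1), Rational(23, 7)), 0) = Mul(Mul(Rational(-1, 40), Rational(23, 7)), 0) = Mul(Rational(-23, 280), 0) = 0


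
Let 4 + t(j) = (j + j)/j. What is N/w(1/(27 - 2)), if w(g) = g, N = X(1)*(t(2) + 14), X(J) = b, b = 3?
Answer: 900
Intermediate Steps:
X(J) = 3
t(j) = -2 (t(j) = -4 + (j + j)/j = -4 + (2*j)/j = -4 + 2 = -2)
N = 36 (N = 3*(-2 + 14) = 3*12 = 36)
N/w(1/(27 - 2)) = 36/(1/(27 - 2)) = 36/(1/25) = 36*25 = 900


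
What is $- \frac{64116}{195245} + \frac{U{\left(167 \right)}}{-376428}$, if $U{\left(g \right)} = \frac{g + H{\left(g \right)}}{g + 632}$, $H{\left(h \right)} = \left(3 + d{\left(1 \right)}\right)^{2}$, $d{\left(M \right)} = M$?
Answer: $- \frac{22242153161}{67731317420} \approx -0.32839$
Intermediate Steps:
$H{\left(h \right)} = 16$ ($H{\left(h \right)} = \left(3 + 1\right)^{2} = 4^{2} = 16$)
$U{\left(g \right)} = \frac{16 + g}{632 + g}$ ($U{\left(g \right)} = \frac{g + 16}{g + 632} = \frac{16 + g}{632 + g}$)
$- \frac{64116}{195245} + \frac{U{\left(167 \right)}}{-376428} = - \frac{64116}{195245} + \frac{\frac{1}{632 + 167} \left(16 + 167\right)}{-376428} = \left(-64116\right) \frac{1}{195245} + \frac{1}{799} \cdot 183 \left(- \frac{1}{376428}\right) = - \frac{64116}{195245} + \frac{1}{799} \cdot 183 \left(- \frac{1}{376428}\right) = - \frac{64116}{195245} + \frac{183}{799} \left(- \frac{1}{376428}\right) = - \frac{64116}{195245} - \frac{61}{100255324} = - \frac{22242153161}{67731317420}$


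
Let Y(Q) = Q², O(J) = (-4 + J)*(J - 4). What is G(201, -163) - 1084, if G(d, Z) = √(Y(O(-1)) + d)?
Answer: -1084 + √826 ≈ -1055.3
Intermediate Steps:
O(J) = (-4 + J)² (O(J) = (-4 + J)*(-4 + J) = (-4 + J)²)
G(d, Z) = √(625 + d) (G(d, Z) = √(((-4 - 1)²)² + d) = √(((-5)²)² + d) = √(25² + d) = √(625 + d))
G(201, -163) - 1084 = √(625 + 201) - 1084 = √826 - 1084 = -1084 + √826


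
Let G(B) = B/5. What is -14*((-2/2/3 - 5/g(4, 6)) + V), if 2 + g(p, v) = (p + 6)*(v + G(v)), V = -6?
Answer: 269/3 ≈ 89.667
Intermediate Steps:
G(B) = B/5 (G(B) = B*(⅕) = B/5)
g(p, v) = -2 + 6*v*(6 + p)/5 (g(p, v) = -2 + (p + 6)*(v + v/5) = -2 + (6 + p)*(6*v/5) = -2 + 6*v*(6 + p)/5)
-14*((-2/2/3 - 5/g(4, 6)) + V) = -14*((-2/2/3 - 5/(-2 + (36/5)*6 + (6/5)*4*6)) - 6) = -14*((-2*½*(⅓) - 5/(-2 + 216/5 + 144/5)) - 6) = -14*((-1*⅓ - 5/70) - 6) = -14*((-⅓ - 5*1/70) - 6) = -14*((-⅓ - 1/14) - 6) = -14*(-17/42 - 6) = -14*(-269/42) = 269/3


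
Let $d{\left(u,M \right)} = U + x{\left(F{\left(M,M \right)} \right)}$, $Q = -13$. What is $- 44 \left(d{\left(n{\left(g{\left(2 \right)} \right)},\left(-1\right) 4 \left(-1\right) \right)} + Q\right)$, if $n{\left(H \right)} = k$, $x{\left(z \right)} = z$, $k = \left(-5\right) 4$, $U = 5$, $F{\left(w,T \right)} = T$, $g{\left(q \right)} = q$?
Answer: $176$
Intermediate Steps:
$k = -20$
$n{\left(H \right)} = -20$
$d{\left(u,M \right)} = 5 + M$
$- 44 \left(d{\left(n{\left(g{\left(2 \right)} \right)},\left(-1\right) 4 \left(-1\right) \right)} + Q\right) = - 44 \left(\left(5 + \left(-1\right) 4 \left(-1\right)\right) - 13\right) = - 44 \left(\left(5 - -4\right) - 13\right) = - 44 \left(\left(5 + 4\right) - 13\right) = - 44 \left(9 - 13\right) = \left(-44\right) \left(-4\right) = 176$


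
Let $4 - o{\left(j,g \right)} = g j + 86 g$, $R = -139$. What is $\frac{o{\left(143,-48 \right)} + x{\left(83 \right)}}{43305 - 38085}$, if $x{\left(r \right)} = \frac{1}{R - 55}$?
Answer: $\frac{2133223}{1012680} \approx 2.1065$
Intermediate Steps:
$o{\left(j,g \right)} = 4 - 86 g - g j$ ($o{\left(j,g \right)} = 4 - \left(g j + 86 g\right) = 4 - \left(86 g + g j\right) = 4 - 86 g - g j$)
$x{\left(r \right)} = - \frac{1}{194}$ ($x{\left(r \right)} = \frac{1}{-139 - 55} = \frac{1}{-194} = - \frac{1}{194}$)
$\frac{o{\left(143,-48 \right)} + x{\left(83 \right)}}{43305 - 38085} = \frac{\left(4 - -4128 - \left(-48\right) 143\right) - \frac{1}{194}}{43305 - 38085} = \frac{\left(4 + 4128 + 6864\right) - \frac{1}{194}}{5220} = \left(10996 - \frac{1}{194}\right) \frac{1}{5220} = \frac{2133223}{194} \cdot \frac{1}{5220} = \frac{2133223}{1012680}$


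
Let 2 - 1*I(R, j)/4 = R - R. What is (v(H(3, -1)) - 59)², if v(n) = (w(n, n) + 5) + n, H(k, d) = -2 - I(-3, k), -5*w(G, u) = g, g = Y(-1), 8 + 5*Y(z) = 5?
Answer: 2550409/625 ≈ 4080.7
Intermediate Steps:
I(R, j) = 8 (I(R, j) = 8 - 4*(R - R) = 8 - 4*0 = 8 + 0 = 8)
Y(z) = -⅗ (Y(z) = -8/5 + (⅕)*5 = -8/5 + 1 = -⅗)
g = -⅗ ≈ -0.60000
w(G, u) = 3/25 (w(G, u) = -⅕*(-⅗) = 3/25)
H(k, d) = -10 (H(k, d) = -2 - 1*8 = -2 - 8 = -10)
v(n) = 128/25 + n (v(n) = (3/25 + 5) + n = 128/25 + n)
(v(H(3, -1)) - 59)² = ((128/25 - 10) - 59)² = (-122/25 - 59)² = (-1597/25)² = 2550409/625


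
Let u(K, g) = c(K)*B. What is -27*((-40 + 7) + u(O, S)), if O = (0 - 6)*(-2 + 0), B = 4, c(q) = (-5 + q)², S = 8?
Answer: -4401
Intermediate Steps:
O = 12 (O = -6*(-2) = 12)
u(K, g) = 4*(-5 + K)² (u(K, g) = (-5 + K)²*4 = 4*(-5 + K)²)
-27*((-40 + 7) + u(O, S)) = -27*((-40 + 7) + 4*(-5 + 12)²) = -27*(-33 + 4*7²) = -27*(-33 + 4*49) = -27*(-33 + 196) = -27*163 = -4401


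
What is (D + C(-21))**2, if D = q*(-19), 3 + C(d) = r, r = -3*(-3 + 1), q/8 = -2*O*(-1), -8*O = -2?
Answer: 5329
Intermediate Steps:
O = 1/4 (O = -1/8*(-2) = 1/4 ≈ 0.25000)
q = 4 (q = 8*(-2*1/4*(-1)) = 8*(-1/2*(-1)) = 8*(1/2) = 4)
r = 6 (r = -3*(-2) = 6)
C(d) = 3 (C(d) = -3 + 6 = 3)
D = -76 (D = 4*(-19) = -76)
(D + C(-21))**2 = (-76 + 3)**2 = (-73)**2 = 5329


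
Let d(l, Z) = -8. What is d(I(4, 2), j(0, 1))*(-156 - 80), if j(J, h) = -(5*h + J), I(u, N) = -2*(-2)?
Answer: 1888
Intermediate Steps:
I(u, N) = 4
j(J, h) = -J - 5*h (j(J, h) = -(J + 5*h) = -J - 5*h)
d(I(4, 2), j(0, 1))*(-156 - 80) = -8*(-156 - 80) = -8*(-236) = 1888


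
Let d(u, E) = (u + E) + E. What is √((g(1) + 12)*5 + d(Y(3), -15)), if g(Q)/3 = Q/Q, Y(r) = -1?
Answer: 2*√11 ≈ 6.6332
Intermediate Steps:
g(Q) = 3 (g(Q) = 3*(Q/Q) = 3*1 = 3)
d(u, E) = u + 2*E (d(u, E) = (E + u) + E = u + 2*E)
√((g(1) + 12)*5 + d(Y(3), -15)) = √((3 + 12)*5 + (-1 + 2*(-15))) = √(15*5 + (-1 - 30)) = √(75 - 31) = √44 = 2*√11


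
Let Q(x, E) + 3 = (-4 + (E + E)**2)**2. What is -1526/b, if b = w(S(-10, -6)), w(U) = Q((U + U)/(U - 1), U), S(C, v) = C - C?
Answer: -1526/13 ≈ -117.38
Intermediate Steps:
S(C, v) = 0
Q(x, E) = -3 + (-4 + 4*E**2)**2 (Q(x, E) = -3 + (-4 + (E + E)**2)**2 = -3 + (-4 + (2*E)**2)**2 = -3 + (-4 + 4*E**2)**2)
w(U) = -3 + 16*(-1 + U**2)**2
b = 13 (b = -3 + 16*(-1 + 0**2)**2 = -3 + 16*(-1 + 0)**2 = -3 + 16*(-1)**2 = -3 + 16*1 = -3 + 16 = 13)
-1526/b = -1526/13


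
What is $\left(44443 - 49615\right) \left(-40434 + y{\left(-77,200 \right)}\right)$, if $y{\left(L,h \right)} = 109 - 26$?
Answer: $208695372$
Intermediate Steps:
$y{\left(L,h \right)} = 83$ ($y{\left(L,h \right)} = 109 - 26 = 83$)
$\left(44443 - 49615\right) \left(-40434 + y{\left(-77,200 \right)}\right) = \left(44443 - 49615\right) \left(-40434 + 83\right) = \left(-5172\right) \left(-40351\right) = 208695372$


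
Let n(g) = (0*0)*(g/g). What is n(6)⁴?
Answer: 0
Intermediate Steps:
n(g) = 0 (n(g) = 0*1 = 0)
n(6)⁴ = 0⁴ = 0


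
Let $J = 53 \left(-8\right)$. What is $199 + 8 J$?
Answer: $-3193$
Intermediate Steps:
$J = -424$
$199 + 8 J = 199 + 8 \left(-424\right) = 199 - 3392 = -3193$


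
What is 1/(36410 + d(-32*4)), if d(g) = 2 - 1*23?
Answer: 1/36389 ≈ 2.7481e-5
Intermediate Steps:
d(g) = -21 (d(g) = 2 - 23 = -21)
1/(36410 + d(-32*4)) = 1/(36410 - 21) = 1/36389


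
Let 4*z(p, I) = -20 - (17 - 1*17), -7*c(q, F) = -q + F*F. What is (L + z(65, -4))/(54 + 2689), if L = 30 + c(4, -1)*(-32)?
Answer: 79/19201 ≈ 0.0041144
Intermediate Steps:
c(q, F) = -F**2/7 + q/7 (c(q, F) = -(-q + F*F)/7 = -(-q + F**2)/7 = -(F**2 - q)/7 = -F**2/7 + q/7)
z(p, I) = -5 (z(p, I) = (-20 - (17 - 1*17))/4 = (-20 - (17 - 17))/4 = (-20 - 1*0)/4 = (-20 + 0)/4 = (1/4)*(-20) = -5)
L = 114/7 (L = 30 + (-1/7*(-1)**2 + (1/7)*4)*(-32) = 30 + (-1/7*1 + 4/7)*(-32) = 30 + (-1/7 + 4/7)*(-32) = 30 + (3/7)*(-32) = 30 - 96/7 = 114/7 ≈ 16.286)
(L + z(65, -4))/(54 + 2689) = (114/7 - 5)/(54 + 2689) = (79/7)/2743 = (79/7)*(1/2743) = 79/19201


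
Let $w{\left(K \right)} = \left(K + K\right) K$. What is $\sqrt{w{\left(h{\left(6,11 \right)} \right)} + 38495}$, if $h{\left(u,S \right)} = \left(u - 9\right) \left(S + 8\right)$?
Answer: $\sqrt{44993} \approx 212.12$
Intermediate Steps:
$h{\left(u,S \right)} = \left(-9 + u\right) \left(8 + S\right)$
$w{\left(K \right)} = 2 K^{2}$ ($w{\left(K \right)} = 2 K K = 2 K^{2}$)
$\sqrt{w{\left(h{\left(6,11 \right)} \right)} + 38495} = \sqrt{2 \left(-72 - 99 + 8 \cdot 6 + 11 \cdot 6\right)^{2} + 38495} = \sqrt{2 \left(-72 - 99 + 48 + 66\right)^{2} + 38495} = \sqrt{2 \left(-57\right)^{2} + 38495} = \sqrt{2 \cdot 3249 + 38495} = \sqrt{6498 + 38495} = \sqrt{44993}$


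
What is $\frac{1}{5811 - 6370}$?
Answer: $- \frac{1}{559} \approx -0.0017889$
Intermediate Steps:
$\frac{1}{5811 - 6370} = \frac{1}{-559} = - \frac{1}{559}$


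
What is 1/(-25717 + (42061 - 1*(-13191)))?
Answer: 1/29535 ≈ 3.3858e-5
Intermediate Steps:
1/(-25717 + (42061 - 1*(-13191))) = 1/(-25717 + (42061 + 13191)) = 1/(-25717 + 55252) = 1/29535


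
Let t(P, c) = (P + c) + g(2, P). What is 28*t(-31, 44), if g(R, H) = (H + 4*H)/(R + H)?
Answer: 14896/29 ≈ 513.66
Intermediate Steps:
g(R, H) = 5*H/(H + R) (g(R, H) = (5*H)/(H + R) = 5*H/(H + R))
t(P, c) = P + c + 5*P/(2 + P) (t(P, c) = (P + c) + 5*P/(P + 2) = (P + c) + 5*P/(2 + P) = P + c + 5*P/(2 + P))
28*t(-31, 44) = 28*((5*(-31) + (2 - 31)*(-31 + 44))/(2 - 31)) = 28*((-155 - 29*13)/(-29)) = 28*(-(-155 - 377)/29) = 28*(-1/29*(-532)) = 28*(532/29) = 14896/29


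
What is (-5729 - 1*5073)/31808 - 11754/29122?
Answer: -172111769/231578144 ≈ -0.74321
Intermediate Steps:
(-5729 - 1*5073)/31808 - 11754/29122 = (-5729 - 5073)*(1/31808) - 11754*1/29122 = -10802*1/31808 - 5877/14561 = -5401/15904 - 5877/14561 = -172111769/231578144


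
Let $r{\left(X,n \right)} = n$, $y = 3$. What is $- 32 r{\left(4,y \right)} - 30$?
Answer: $-126$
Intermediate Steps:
$- 32 r{\left(4,y \right)} - 30 = \left(-32\right) 3 - 30 = -96 - 30 = -126$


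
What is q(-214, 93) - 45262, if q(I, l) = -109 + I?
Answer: -45585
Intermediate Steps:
q(-214, 93) - 45262 = (-109 - 214) - 45262 = -323 - 45262 = -45585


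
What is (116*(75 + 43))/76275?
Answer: 13688/76275 ≈ 0.17946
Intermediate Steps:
(116*(75 + 43))/76275 = (116*118)*(1/76275) = 13688*(1/76275) = 13688/76275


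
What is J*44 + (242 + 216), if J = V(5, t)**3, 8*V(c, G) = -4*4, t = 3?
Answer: 106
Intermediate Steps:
V(c, G) = -2 (V(c, G) = (-4*4)/8 = (1/8)*(-16) = -2)
J = -8 (J = (-2)**3 = -8)
J*44 + (242 + 216) = -8*44 + (242 + 216) = -352 + 458 = 106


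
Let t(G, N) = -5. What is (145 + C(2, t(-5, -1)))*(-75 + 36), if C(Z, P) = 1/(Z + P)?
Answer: -5642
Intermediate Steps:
C(Z, P) = 1/(P + Z)
(145 + C(2, t(-5, -1)))*(-75 + 36) = (145 + 1/(-5 + 2))*(-75 + 36) = (145 + 1/(-3))*(-39) = (145 - ⅓)*(-39) = (434/3)*(-39) = -5642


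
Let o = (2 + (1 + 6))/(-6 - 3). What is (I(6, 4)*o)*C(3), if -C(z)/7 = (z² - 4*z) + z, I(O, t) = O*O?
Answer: 0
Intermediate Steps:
I(O, t) = O²
C(z) = -7*z² + 21*z (C(z) = -7*((z² - 4*z) + z) = -7*(z² - 3*z) = -7*z² + 21*z)
o = -1 (o = (2 + 7)/(-9) = 9*(-⅑) = -1)
(I(6, 4)*o)*C(3) = (6²*(-1))*(7*3*(3 - 1*3)) = (36*(-1))*(7*3*(3 - 3)) = -252*3*0 = -36*0 = 0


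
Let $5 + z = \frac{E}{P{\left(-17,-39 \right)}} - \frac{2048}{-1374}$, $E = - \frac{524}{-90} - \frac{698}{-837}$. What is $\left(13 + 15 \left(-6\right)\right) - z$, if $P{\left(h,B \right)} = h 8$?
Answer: $- \frac{1196525542}{16292205} \approx -73.442$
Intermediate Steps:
$E = \frac{27856}{4185}$ ($E = \left(-524\right) \left(- \frac{1}{90}\right) - - \frac{698}{837} = \frac{262}{45} + \frac{698}{837} = \frac{27856}{4185} \approx 6.6562$)
$P{\left(h,B \right)} = 8 h$
$z = - \frac{57974243}{16292205}$ ($z = -5 + \left(\frac{27856}{4185 \cdot 8 \left(-17\right)} - \frac{2048}{-1374}\right) = -5 + \left(\frac{27856}{4185 \left(-136\right)} - - \frac{1024}{687}\right) = -5 + \left(\frac{27856}{4185} \left(- \frac{1}{136}\right) + \frac{1024}{687}\right) = -5 + \left(- \frac{3482}{71145} + \frac{1024}{687}\right) = -5 + \frac{23486782}{16292205} = - \frac{57974243}{16292205} \approx -3.5584$)
$\left(13 + 15 \left(-6\right)\right) - z = \left(13 + 15 \left(-6\right)\right) - - \frac{57974243}{16292205} = \left(13 - 90\right) + \frac{57974243}{16292205} = -77 + \frac{57974243}{16292205} = - \frac{1196525542}{16292205}$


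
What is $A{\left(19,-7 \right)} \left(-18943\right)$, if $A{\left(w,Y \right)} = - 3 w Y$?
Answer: $-7558257$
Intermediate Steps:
$A{\left(w,Y \right)} = - 3 Y w$
$A{\left(19,-7 \right)} \left(-18943\right) = \left(-3\right) \left(-7\right) 19 \left(-18943\right) = 399 \left(-18943\right) = -7558257$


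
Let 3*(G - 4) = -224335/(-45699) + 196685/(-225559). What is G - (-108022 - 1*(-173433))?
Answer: -2022569281149311/30923462223 ≈ -65406.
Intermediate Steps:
G = 165306319342/30923462223 (G = 4 + (-224335/(-45699) + 196685/(-225559))/3 = 4 + (-224335*(-1/45699) + 196685*(-1/225559))/3 = 4 + (224335/45699 - 196685/225559)/3 = 4 + (⅓)*(41612470450/10307820741) = 4 + 41612470450/30923462223 = 165306319342/30923462223 ≈ 5.3457)
G - (-108022 - 1*(-173433)) = 165306319342/30923462223 - (-108022 - 1*(-173433)) = 165306319342/30923462223 - (-108022 + 173433) = 165306319342/30923462223 - 1*65411 = 165306319342/30923462223 - 65411 = -2022569281149311/30923462223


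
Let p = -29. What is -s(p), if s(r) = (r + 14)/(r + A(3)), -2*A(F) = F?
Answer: -30/61 ≈ -0.49180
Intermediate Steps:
A(F) = -F/2
s(r) = (14 + r)/(-3/2 + r) (s(r) = (r + 14)/(r - ½*3) = (14 + r)/(r - 3/2) = (14 + r)/(-3/2 + r))
-s(p) = -2*(14 - 29)/(-3 + 2*(-29)) = -2*(-15)/(-3 - 58) = -2*(-15)/(-61) = -2*(-1)*(-15)/61 = -1*30/61 = -30/61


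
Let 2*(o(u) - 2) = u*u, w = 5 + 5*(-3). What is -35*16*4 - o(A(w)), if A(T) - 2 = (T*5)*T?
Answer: -128244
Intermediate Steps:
w = -10 (w = 5 - 15 = -10)
A(T) = 2 + 5*T² (A(T) = 2 + (T*5)*T = 2 + (5*T)*T = 2 + 5*T²)
o(u) = 2 + u²/2 (o(u) = 2 + (u*u)/2 = 2 + u²/2)
-35*16*4 - o(A(w)) = -35*16*4 - (2 + (2 + 5*(-10)²)²/2) = -560*4 - (2 + (2 + 5*100)²/2) = -2240 - (2 + (2 + 500)²/2) = -2240 - (2 + (½)*502²) = -2240 - (2 + (½)*252004) = -2240 - (2 + 126002) = -2240 - 1*126004 = -2240 - 126004 = -128244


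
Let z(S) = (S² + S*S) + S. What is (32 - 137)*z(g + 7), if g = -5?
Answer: -1050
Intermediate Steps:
z(S) = S + 2*S² (z(S) = (S² + S²) + S = 2*S² + S = S + 2*S²)
(32 - 137)*z(g + 7) = (32 - 137)*((-5 + 7)*(1 + 2*(-5 + 7))) = -210*(1 + 2*2) = -210*(1 + 4) = -210*5 = -105*10 = -1050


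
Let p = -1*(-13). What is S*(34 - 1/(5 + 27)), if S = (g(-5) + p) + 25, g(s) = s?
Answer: 35871/32 ≈ 1121.0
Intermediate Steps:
p = 13
S = 33 (S = (-5 + 13) + 25 = 8 + 25 = 33)
S*(34 - 1/(5 + 27)) = 33*(34 - 1/(5 + 27)) = 33*(34 - 1/32) = 33*(1087/32) = 35871/32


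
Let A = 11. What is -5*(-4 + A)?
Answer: -35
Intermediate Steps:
-5*(-4 + A) = -5*(-4 + 11) = -5*7 = -35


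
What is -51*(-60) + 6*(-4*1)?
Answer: 3036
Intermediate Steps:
-51*(-60) + 6*(-4*1) = 3060 + 6*(-4) = 3060 - 24 = 3036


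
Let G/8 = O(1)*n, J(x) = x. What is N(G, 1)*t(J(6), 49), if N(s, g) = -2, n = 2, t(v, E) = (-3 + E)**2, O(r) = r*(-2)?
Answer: -4232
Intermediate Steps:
O(r) = -2*r
G = -32 (G = 8*(-2*1*2) = 8*(-2*2) = 8*(-4) = -32)
N(G, 1)*t(J(6), 49) = -2*(-3 + 49)**2 = -2*46**2 = -2*2116 = -4232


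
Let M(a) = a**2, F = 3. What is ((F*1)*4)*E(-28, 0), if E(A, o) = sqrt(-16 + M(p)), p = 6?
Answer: 24*sqrt(5) ≈ 53.666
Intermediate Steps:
E(A, o) = 2*sqrt(5) (E(A, o) = sqrt(-16 + 6**2) = sqrt(-16 + 36) = sqrt(20) = 2*sqrt(5))
((F*1)*4)*E(-28, 0) = ((3*1)*4)*(2*sqrt(5)) = (3*4)*(2*sqrt(5)) = 12*(2*sqrt(5)) = 24*sqrt(5)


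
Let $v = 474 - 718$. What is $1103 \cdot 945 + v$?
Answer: $1042091$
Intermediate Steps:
$v = -244$
$1103 \cdot 945 + v = 1103 \cdot 945 - 244 = 1042335 - 244 = 1042091$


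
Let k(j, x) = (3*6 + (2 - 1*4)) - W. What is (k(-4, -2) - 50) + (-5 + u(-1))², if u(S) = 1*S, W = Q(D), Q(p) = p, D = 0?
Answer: 2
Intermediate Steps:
W = 0
k(j, x) = 16 (k(j, x) = (3*6 + (2 - 1*4)) - 1*0 = (18 + (2 - 4)) + 0 = (18 - 2) + 0 = 16 + 0 = 16)
u(S) = S
(k(-4, -2) - 50) + (-5 + u(-1))² = (16 - 50) + (-5 - 1)² = -34 + (-6)² = -34 + 36 = 2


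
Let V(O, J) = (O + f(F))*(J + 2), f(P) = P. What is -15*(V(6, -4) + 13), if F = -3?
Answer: -105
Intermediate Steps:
V(O, J) = (-3 + O)*(2 + J) (V(O, J) = (O - 3)*(J + 2) = (-3 + O)*(2 + J))
-15*(V(6, -4) + 13) = -15*((-6 - 3*(-4) + 2*6 - 4*6) + 13) = -15*((-6 + 12 + 12 - 24) + 13) = -15*(-6 + 13) = -15*7 = -105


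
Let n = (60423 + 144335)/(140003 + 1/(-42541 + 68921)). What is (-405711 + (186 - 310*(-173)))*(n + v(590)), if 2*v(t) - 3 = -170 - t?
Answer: 980030839761110015/7386558282 ≈ 1.3268e+8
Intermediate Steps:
v(t) = -167/2 - t/2 (v(t) = 3/2 + (-170 - t)/2 = 3/2 + (-85 - t/2) = -167/2 - t/2)
n = 5401516040/3693279141 (n = 204758/(140003 + 1/26380) = 204758/(3693279141/26380) = 204758*(26380/3693279141) = 5401516040/3693279141 ≈ 1.4625)
(-405711 + (186 - 310*(-173)))*(n + v(590)) = (-405711 + (186 - 310*(-173)))*(5401516040/3693279141 + (-167/2 - ½*590)) = (-405711 + (186 + 53630))*(5401516040/3693279141 + (-167/2 - 295)) = (-405711 + 53816)*(5401516040/3693279141 - 757/2) = -351895*(-2785009277657/7386558282) = 980030839761110015/7386558282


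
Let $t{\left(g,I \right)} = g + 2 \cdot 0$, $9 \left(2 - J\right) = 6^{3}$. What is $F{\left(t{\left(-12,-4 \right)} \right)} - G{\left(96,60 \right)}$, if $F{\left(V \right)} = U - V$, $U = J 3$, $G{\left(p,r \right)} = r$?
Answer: $-114$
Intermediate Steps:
$J = -22$ ($J = 2 - \frac{6^{3}}{9} = 2 - 24 = -22$)
$t{\left(g,I \right)} = g$ ($t{\left(g,I \right)} = g + 0 = g$)
$U = -66$ ($U = \left(-22\right) 3 = -66$)
$F{\left(V \right)} = -66 - V$
$F{\left(t{\left(-12,-4 \right)} \right)} - G{\left(96,60 \right)} = \left(-66 - -12\right) - 60 = \left(-66 + 12\right) - 60 = -54 - 60 = -114$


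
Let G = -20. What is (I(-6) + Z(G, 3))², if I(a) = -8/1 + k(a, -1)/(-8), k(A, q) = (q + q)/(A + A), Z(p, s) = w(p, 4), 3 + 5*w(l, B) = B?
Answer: 3523129/57600 ≈ 61.165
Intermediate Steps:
w(l, B) = -⅗ + B/5
Z(p, s) = ⅕ (Z(p, s) = -⅗ + (⅕)*4 = -⅗ + ⅘ = ⅕)
k(A, q) = q/A (k(A, q) = (2*q)/((2*A)) = (2*q)*(1/(2*A)) = q/A)
I(a) = -8 + 1/(8*a) (I(a) = -8/1 - 1/a/(-8) = -8*1 - 1/a*(-⅛) = -8 + 1/(8*a))
(I(-6) + Z(G, 3))² = ((-8 + (⅛)/(-6)) + ⅕)² = ((-8 + (⅛)*(-⅙)) + ⅕)² = ((-8 - 1/48) + ⅕)² = (-385/48 + ⅕)² = (-1877/240)² = 3523129/57600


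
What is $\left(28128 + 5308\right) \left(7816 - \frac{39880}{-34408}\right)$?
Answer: $\frac{1124171851036}{4301} \approx 2.6137 \cdot 10^{8}$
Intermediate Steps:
$\left(28128 + 5308\right) \left(7816 - \frac{39880}{-34408}\right) = 33436 \left(7816 - - \frac{4985}{4301}\right) = 33436 \left(7816 + \frac{4985}{4301}\right) = 33436 \cdot \frac{33621601}{4301} = \frac{1124171851036}{4301}$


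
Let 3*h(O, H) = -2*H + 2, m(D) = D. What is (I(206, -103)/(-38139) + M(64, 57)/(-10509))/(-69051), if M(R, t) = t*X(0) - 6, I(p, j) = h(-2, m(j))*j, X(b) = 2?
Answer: -70929260/27675830759301 ≈ -2.5629e-6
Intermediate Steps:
h(O, H) = 2/3 - 2*H/3 (h(O, H) = (-2*H + 2)/3 = (2 - 2*H)/3 = 2/3 - 2*H/3)
I(p, j) = j*(2/3 - 2*j/3) (I(p, j) = (2/3 - 2*j/3)*j = j*(2/3 - 2*j/3))
M(R, t) = -6 + 2*t (M(R, t) = t*2 - 6 = 2*t - 6 = -6 + 2*t)
(I(206, -103)/(-38139) + M(64, 57)/(-10509))/(-69051) = (((2/3)*(-103)*(1 - 1*(-103)))/(-38139) + (-6 + 2*57)/(-10509))/(-69051) = (((2/3)*(-103)*(1 + 103))*(-1/38139) + (-6 + 114)*(-1/10509))*(-1/69051) = (((2/3)*(-103)*104)*(-1/38139) + 108*(-1/10509))*(-1/69051) = (-21424/3*(-1/38139) - 36/3503)*(-1/69051) = (21424/114417 - 36/3503)*(-1/69051) = (70929260/400802751)*(-1/69051) = -70929260/27675830759301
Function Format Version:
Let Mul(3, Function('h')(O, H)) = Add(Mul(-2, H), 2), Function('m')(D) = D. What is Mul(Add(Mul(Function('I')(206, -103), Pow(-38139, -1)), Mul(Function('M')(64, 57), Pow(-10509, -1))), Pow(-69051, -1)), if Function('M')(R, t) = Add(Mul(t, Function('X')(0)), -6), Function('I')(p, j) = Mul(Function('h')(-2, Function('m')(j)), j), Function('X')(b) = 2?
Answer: Rational(-70929260, 27675830759301) ≈ -2.5629e-6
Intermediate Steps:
Function('h')(O, H) = Add(Rational(2, 3), Mul(Rational(-2, 3), H)) (Function('h')(O, H) = Mul(Rational(1, 3), Add(Mul(-2, H), 2)) = Mul(Rational(1, 3), Add(2, Mul(-2, H))) = Add(Rational(2, 3), Mul(Rational(-2, 3), H)))
Function('I')(p, j) = Mul(j, Add(Rational(2, 3), Mul(Rational(-2, 3), j))) (Function('I')(p, j) = Mul(Add(Rational(2, 3), Mul(Rational(-2, 3), j)), j) = Mul(j, Add(Rational(2, 3), Mul(Rational(-2, 3), j))))
Function('M')(R, t) = Add(-6, Mul(2, t)) (Function('M')(R, t) = Add(Mul(t, 2), -6) = Add(Mul(2, t), -6) = Add(-6, Mul(2, t)))
Mul(Add(Mul(Function('I')(206, -103), Pow(-38139, -1)), Mul(Function('M')(64, 57), Pow(-10509, -1))), Pow(-69051, -1)) = Mul(Add(Mul(Mul(Rational(2, 3), -103, Add(1, Mul(-1, -103))), Pow(-38139, -1)), Mul(Add(-6, Mul(2, 57)), Pow(-10509, -1))), Pow(-69051, -1)) = Mul(Add(Mul(Mul(Rational(2, 3), -103, Add(1, 103)), Rational(-1, 38139)), Mul(Add(-6, 114), Rational(-1, 10509))), Rational(-1, 69051)) = Mul(Add(Mul(Mul(Rational(2, 3), -103, 104), Rational(-1, 38139)), Mul(108, Rational(-1, 10509))), Rational(-1, 69051)) = Mul(Add(Mul(Rational(-21424, 3), Rational(-1, 38139)), Rational(-36, 3503)), Rational(-1, 69051)) = Mul(Add(Rational(21424, 114417), Rational(-36, 3503)), Rational(-1, 69051)) = Mul(Rational(70929260, 400802751), Rational(-1, 69051)) = Rational(-70929260, 27675830759301)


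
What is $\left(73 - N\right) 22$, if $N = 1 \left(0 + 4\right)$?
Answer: $1518$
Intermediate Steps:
$N = 4$ ($N = 1 \cdot 4 = 4$)
$\left(73 - N\right) 22 = \left(73 - 4\right) 22 = 69 \cdot 22 = 1518$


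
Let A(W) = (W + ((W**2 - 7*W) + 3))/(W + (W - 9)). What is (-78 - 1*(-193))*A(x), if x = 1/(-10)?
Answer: -361/8 ≈ -45.125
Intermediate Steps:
x = -1/10 ≈ -0.10000
A(W) = (3 + W**2 - 6*W)/(-9 + 2*W) (A(W) = (W + (3 + W**2 - 7*W))/(W + (-9 + W)) = (3 + W**2 - 6*W)/(-9 + 2*W))
(-78 - 1*(-193))*A(x) = (-78 - 1*(-193))*((3 + (-1/10)**2 - 6*(-1/10))/(-9 + 2*(-1/10))) = (-78 + 193)*((3 + 1/100 + 3/5)/(-9 - 1/5)) = 115*((361/100)/(-46/5)) = 115*(-5/46*361/100) = 115*(-361/920) = -361/8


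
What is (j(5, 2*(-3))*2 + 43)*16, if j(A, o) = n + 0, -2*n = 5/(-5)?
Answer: 704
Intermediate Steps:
n = 1/2 (n = -5/(2*(-5)) = -5*(-1)/(2*5) = -1/2*(-1) = 1/2 ≈ 0.50000)
j(A, o) = 1/2 (j(A, o) = 1/2 + 0 = 1/2)
(j(5, 2*(-3))*2 + 43)*16 = ((1/2)*2 + 43)*16 = (1 + 43)*16 = 44*16 = 704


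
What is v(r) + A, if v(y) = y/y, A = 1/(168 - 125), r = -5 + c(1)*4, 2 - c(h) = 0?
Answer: 44/43 ≈ 1.0233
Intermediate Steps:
c(h) = 2 (c(h) = 2 - 1*0 = 2 + 0 = 2)
r = 3 (r = -5 + 2*4 = -5 + 8 = 3)
A = 1/43 ≈ 0.023256
v(y) = 1
v(r) + A = 1 + 1/43 = 44/43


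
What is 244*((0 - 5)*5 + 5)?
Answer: -4880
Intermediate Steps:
244*((0 - 5)*5 + 5) = 244*(-5*5 + 5) = 244*(-25 + 5) = 244*(-20) = -4880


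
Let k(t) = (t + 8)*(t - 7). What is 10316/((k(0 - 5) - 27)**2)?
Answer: 10316/3969 ≈ 2.5991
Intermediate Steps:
k(t) = (-7 + t)*(8 + t) (k(t) = (8 + t)*(-7 + t) = (-7 + t)*(8 + t))
10316/((k(0 - 5) - 27)**2) = 10316/(((-56 + (0 - 5) + (0 - 5)**2) - 27)**2) = 10316/(((-56 - 5 + (-5)**2) - 27)**2) = 10316/(((-56 - 5 + 25) - 27)**2) = 10316/((-36 - 27)**2) = 10316/((-63)**2) = 10316/3969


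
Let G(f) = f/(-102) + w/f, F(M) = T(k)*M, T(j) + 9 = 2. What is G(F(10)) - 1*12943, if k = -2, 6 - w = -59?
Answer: -9241475/714 ≈ -12943.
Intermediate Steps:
w = 65 (w = 6 - 1*(-59) = 6 + 59 = 65)
T(j) = -7 (T(j) = -9 + 2 = -7)
F(M) = -7*M
G(f) = 65/f - f/102 (G(f) = f/(-102) + 65/f = f*(-1/102) + 65/f = -f/102 + 65/f = 65/f - f/102)
G(F(10)) - 1*12943 = (65/((-7*10)) - (-7)*10/102) - 1*12943 = (65/(-70) - 1/102*(-70)) - 12943 = (65*(-1/70) + 35/51) - 12943 = (-13/14 + 35/51) - 12943 = -173/714 - 12943 = -9241475/714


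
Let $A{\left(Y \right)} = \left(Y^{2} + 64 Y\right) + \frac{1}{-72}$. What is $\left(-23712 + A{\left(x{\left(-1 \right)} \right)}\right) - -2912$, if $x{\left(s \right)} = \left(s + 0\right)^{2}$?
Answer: $- \frac{1492921}{72} \approx -20735.0$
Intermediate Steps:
$x{\left(s \right)} = s^{2}$
$A{\left(Y \right)} = - \frac{1}{72} + Y^{2} + 64 Y$ ($A{\left(Y \right)} = \left(Y^{2} + 64 Y\right) - \frac{1}{72} = - \frac{1}{72} + Y^{2} + 64 Y$)
$\left(-23712 + A{\left(x{\left(-1 \right)} \right)}\right) - -2912 = \left(-23712 + \left(- \frac{1}{72} + \left(\left(-1\right)^{2}\right)^{2} + 64 \left(-1\right)^{2}\right)\right) - -2912 = \left(-23712 + \left(- \frac{1}{72} + 1^{2} + 64 \cdot 1\right)\right) + 2912 = \left(-23712 + \left(- \frac{1}{72} + 1 + 64\right)\right) + 2912 = \left(-23712 + \frac{4679}{72}\right) + 2912 = - \frac{1702585}{72} + 2912 = - \frac{1492921}{72}$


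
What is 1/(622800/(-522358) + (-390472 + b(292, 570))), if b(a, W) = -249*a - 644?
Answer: -261179/121141399896 ≈ -2.1560e-6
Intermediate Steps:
b(a, W) = -644 - 249*a
1/(622800/(-522358) + (-390472 + b(292, 570))) = 1/(622800/(-522358) + (-390472 + (-644 - 249*292))) = 1/(622800*(-1/522358) + (-390472 + (-644 - 72708))) = 1/(-311400/261179 + (-390472 - 73352)) = 1/(-311400/261179 - 463824) = 1/(-121141399896/261179) = -261179/121141399896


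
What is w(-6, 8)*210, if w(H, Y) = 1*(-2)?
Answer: -420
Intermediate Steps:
w(H, Y) = -2
w(-6, 8)*210 = -2*210 = -420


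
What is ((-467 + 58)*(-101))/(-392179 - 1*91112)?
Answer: -41309/483291 ≈ -0.085474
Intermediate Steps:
((-467 + 58)*(-101))/(-392179 - 1*91112) = (-409*(-101))/(-392179 - 91112) = 41309/(-483291) = 41309*(-1/483291) = -41309/483291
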